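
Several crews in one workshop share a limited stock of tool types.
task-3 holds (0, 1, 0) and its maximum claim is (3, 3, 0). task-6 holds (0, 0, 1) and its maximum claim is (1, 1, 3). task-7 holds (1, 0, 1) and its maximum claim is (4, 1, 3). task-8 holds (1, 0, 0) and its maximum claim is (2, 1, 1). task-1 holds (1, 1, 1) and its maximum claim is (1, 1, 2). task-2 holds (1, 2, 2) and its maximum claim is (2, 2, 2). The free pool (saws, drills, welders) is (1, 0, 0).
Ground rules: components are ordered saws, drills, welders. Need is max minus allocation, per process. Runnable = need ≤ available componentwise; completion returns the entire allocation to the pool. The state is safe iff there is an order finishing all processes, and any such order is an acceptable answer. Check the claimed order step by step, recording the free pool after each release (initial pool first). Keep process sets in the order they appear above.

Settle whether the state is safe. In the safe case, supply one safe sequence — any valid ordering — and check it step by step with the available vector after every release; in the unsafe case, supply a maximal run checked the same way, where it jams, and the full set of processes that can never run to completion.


The state is SAFE; one workable sequence: task-2, task-6, task-8, task-7, task-1, task-3.
Key observation: task-2 is the earliest step where a requested resource binds exactly: need (1, 0, 0), pool (1, 0, 0) at its turn.
Check, step by step:
  pool = (1, 0, 0)
  run task-2 (needs (1, 0, 0), free (1, 0, 0)); after release of (1, 2, 2) the pool is (2, 2, 2)
  run task-6 (needs (1, 1, 2), free (2, 2, 2)); after release of (0, 0, 1) the pool is (2, 2, 3)
  run task-8 (needs (1, 1, 1), free (2, 2, 3)); after release of (1, 0, 0) the pool is (3, 2, 3)
  run task-7 (needs (3, 1, 2), free (3, 2, 3)); after release of (1, 0, 1) the pool is (4, 2, 4)
  run task-1 (needs (0, 0, 1), free (4, 2, 4)); after release of (1, 1, 1) the pool is (5, 3, 5)
  run task-3 (needs (3, 2, 0), free (5, 3, 5)); after release of (0, 1, 0) the pool is (5, 4, 5)


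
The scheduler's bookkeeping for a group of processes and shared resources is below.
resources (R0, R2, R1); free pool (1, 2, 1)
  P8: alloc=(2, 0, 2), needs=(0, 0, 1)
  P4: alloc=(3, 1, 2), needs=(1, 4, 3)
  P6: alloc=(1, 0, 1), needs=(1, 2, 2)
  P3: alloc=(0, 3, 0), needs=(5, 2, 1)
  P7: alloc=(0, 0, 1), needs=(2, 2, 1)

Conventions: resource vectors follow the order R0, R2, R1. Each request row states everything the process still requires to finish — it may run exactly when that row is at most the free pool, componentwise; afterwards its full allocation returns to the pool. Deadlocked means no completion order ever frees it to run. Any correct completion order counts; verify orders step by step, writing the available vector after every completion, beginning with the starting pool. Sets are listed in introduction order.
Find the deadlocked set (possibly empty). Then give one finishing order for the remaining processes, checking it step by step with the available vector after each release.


The deadlocked set is P4 and P3.
Key observation: after P8, P6, P7 the pool peaks at (4, 2, 5), and each blocked process is short somewhere: P4 on R2; P3 on R0.
One completion order for the rest: P8, P6, P7. Step-by-step check:
  pool = (1, 2, 1)
  P8: need (0, 0, 1) fits (1, 2, 1); releases (2, 0, 2), pool now (3, 2, 3)
  P6: need (1, 2, 2) fits (3, 2, 3); releases (1, 0, 1), pool now (4, 2, 4)
  P7: need (2, 2, 1) fits (4, 2, 4); releases (0, 0, 1), pool now (4, 2, 5)
The blocked processes can never fit:
  blocked: P4 wants (1, 4, 3), pool (4, 2, 5) — not enough R2
  blocked: P3 wants (5, 2, 1), pool (4, 2, 5) — not enough R0


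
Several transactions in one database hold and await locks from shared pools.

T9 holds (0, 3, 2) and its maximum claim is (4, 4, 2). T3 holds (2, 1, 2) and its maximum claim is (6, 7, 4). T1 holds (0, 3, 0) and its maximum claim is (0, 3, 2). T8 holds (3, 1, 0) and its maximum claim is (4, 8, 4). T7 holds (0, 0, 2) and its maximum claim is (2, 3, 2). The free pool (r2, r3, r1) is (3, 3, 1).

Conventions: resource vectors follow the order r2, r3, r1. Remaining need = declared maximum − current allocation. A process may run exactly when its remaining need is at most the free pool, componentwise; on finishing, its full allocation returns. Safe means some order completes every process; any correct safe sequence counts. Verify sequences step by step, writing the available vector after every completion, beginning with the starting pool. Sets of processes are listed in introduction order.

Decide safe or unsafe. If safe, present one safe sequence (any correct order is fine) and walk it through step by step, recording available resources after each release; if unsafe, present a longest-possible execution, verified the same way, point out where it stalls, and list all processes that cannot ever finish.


UNSAFE.
Key observation: after T7, T1 the pool peaks at (3, 6, 3), and each blocked process is short somewhere: T9 on r2; T3 on r2; T8 on r3, r1.
Going as far as possible: T7, T1; after that, nothing fits. Walking it through:
  pool = (3, 3, 1)
  T7 needs (2, 3, 0) <= (3, 3, 1) -> finishes; pool += (0, 0, 2) = (3, 3, 3)
  T1 needs (0, 0, 2) <= (3, 3, 3) -> finishes; pool += (0, 3, 0) = (3, 6, 3)
  T9 cannot run: need (4, 1, 0) vs free (3, 6, 3) (insufficient r2)
  T3 cannot run: need (4, 6, 2) vs free (3, 6, 3) (insufficient r2)
  T8 cannot run: need (1, 7, 4) vs free (3, 6, 3) (insufficient r3 and r1)
Never able to finish: T9, T3 and T8.


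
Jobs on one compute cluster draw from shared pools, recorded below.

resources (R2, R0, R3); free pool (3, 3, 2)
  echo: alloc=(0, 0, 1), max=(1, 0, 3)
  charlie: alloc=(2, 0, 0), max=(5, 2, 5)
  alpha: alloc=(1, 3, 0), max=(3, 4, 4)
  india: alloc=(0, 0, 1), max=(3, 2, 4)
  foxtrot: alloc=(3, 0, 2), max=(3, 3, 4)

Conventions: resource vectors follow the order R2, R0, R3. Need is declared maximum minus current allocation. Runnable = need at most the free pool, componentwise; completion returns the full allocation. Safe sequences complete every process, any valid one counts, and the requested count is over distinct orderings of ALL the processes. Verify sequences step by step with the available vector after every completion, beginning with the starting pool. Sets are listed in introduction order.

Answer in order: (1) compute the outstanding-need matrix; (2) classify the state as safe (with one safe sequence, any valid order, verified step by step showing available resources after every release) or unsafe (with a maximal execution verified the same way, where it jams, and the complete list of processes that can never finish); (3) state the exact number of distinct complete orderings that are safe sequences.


(1) Remaining need (order R2, R0, R3):
  echo: (1, 0, 2)
  charlie: (3, 2, 5)
  alpha: (2, 1, 4)
  india: (3, 2, 3)
  foxtrot: (0, 3, 2)
(2) SAFE — a valid safe sequence is foxtrot, echo, alpha, charlie, india.
Key observation: the first exact fit in this order is foxtrot — it needs (0, 3, 2) with (3, 3, 2) free, meeting a requested resource to the last unit.
Walking it through:
  pool = (3, 3, 2)
  run foxtrot (needs (0, 3, 2), free (3, 3, 2)); after release of (3, 0, 2) the pool is (6, 3, 4)
  run echo (needs (1, 0, 2), free (6, 3, 4)); after release of (0, 0, 1) the pool is (6, 3, 5)
  run alpha (needs (2, 1, 4), free (6, 3, 5)); after release of (1, 3, 0) the pool is (7, 6, 5)
  run charlie (needs (3, 2, 5), free (7, 6, 5)); after release of (2, 0, 0) the pool is (9, 6, 5)
  run india (needs (3, 2, 3), free (9, 6, 5)); after release of (0, 0, 1) the pool is (9, 6, 6)
(3) Precisely 25 of the possible complete orderings are safe sequences.


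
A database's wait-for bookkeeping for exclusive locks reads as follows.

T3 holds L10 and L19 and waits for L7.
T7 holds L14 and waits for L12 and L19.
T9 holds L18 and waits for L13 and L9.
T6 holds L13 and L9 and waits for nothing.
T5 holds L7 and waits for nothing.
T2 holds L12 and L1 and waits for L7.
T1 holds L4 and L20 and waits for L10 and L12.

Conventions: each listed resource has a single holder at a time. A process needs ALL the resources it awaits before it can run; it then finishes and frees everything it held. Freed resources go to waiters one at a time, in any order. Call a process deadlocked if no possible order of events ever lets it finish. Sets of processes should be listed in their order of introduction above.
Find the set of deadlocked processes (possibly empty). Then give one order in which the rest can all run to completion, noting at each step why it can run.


No process is deadlocked.
Key observation: the waits form no ring: some process can always run, and its releases unblock the others one by one.
A valid finishing order for the others: T5, T3, T6, T9, T2, T7, T1.
Check, step by step:
  run T5 (it waits on nothing); releases L7
  run T3 (all its waits — L7 — are resolved); releases L10 and L19
  run T6 (it waits on nothing); releases L13 and L9
  run T9 (all its waits — L13 and L9 — are resolved); releases L18
  run T2 (all its waits — L7 — are resolved); releases L12 and L1
  run T7 (all its waits — L12 and L19 — are resolved); releases L14
  run T1 (all its waits — L10 and L12 — are resolved); releases L4 and L20


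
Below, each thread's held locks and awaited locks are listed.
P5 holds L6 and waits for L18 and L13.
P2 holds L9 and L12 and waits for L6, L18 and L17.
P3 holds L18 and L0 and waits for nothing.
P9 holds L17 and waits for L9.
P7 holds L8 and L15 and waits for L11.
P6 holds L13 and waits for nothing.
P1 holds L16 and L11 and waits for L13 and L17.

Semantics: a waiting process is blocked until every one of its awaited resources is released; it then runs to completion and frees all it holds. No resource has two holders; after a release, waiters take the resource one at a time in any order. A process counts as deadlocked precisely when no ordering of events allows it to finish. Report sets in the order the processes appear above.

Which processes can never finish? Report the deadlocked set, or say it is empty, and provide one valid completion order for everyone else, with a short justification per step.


The deadlocked set is P2, P9, P7 and P1.
Key observation: nobody on the ring P2 -> P9 -> P2 can start until another member finishes, which never happens; P7 and P1 wait into the deadlock from upstream.
The rest can finish in the order P3, P6, P5.
Verifying each step:
  run P3 (it waits on nothing); releases L18 and L0
  run P6 (it waits on nothing); releases L13
  run P5 (all its waits — L18 and L13 — are resolved); releases L6


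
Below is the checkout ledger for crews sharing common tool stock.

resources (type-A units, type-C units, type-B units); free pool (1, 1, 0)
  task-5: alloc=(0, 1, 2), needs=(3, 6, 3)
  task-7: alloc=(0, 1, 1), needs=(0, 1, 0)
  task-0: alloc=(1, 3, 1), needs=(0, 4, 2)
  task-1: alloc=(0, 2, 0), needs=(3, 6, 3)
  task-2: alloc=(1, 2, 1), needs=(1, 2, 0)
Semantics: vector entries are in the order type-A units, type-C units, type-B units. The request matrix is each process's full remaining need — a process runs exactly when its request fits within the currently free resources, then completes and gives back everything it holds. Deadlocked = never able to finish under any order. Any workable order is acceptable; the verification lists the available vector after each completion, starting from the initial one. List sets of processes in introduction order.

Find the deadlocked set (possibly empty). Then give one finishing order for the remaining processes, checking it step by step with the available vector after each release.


Nothing here is deadlocked.
Key observation: task-7 can run right away; the returned allocation unlocks the remaining processes in turn.
The rest can finish in the order task-7, task-2, task-0, task-5, task-1. Walking it through:
  pool = (1, 1, 0)
  task-7: need (0, 1, 0) fits (1, 1, 0); releases (0, 1, 1), pool now (1, 2, 1)
  task-2: need (1, 2, 0) fits (1, 2, 1); releases (1, 2, 1), pool now (2, 4, 2)
  task-0: need (0, 4, 2) fits (2, 4, 2); releases (1, 3, 1), pool now (3, 7, 3)
  task-5: need (3, 6, 3) fits (3, 7, 3); releases (0, 1, 2), pool now (3, 8, 5)
  task-1: need (3, 6, 3) fits (3, 8, 5); releases (0, 2, 0), pool now (3, 10, 5)


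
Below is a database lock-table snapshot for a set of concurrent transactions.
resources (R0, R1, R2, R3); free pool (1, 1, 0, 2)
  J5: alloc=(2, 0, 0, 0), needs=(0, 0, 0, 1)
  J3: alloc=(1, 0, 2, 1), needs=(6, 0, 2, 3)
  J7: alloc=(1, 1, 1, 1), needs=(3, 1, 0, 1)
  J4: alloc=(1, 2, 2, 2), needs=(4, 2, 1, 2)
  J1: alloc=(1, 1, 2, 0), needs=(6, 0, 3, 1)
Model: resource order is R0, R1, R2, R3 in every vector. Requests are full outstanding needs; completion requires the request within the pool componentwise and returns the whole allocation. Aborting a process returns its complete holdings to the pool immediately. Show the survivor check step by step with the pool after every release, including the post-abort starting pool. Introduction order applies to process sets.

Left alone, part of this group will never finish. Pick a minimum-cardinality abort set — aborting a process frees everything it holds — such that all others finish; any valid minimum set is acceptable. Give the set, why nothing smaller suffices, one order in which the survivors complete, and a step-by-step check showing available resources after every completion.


Minimum abort set: J3.
Key observation: the deadlocked J1 becomes finishable only because J3 released (1, 0, 2, 1); it completes at step 4 below.
Minimality: the empty abort set fails — the state is deadlocked as it stands.
One survivor order: J5, J7, J4, J1. Walking it through (post-abort pool first):
  pool = (2, 1, 2, 3)
  run J5 (needs (0, 0, 0, 1), free (2, 1, 2, 3)); after release of (2, 0, 0, 0) the pool is (4, 1, 2, 3)
  run J7 (needs (3, 1, 0, 1), free (4, 1, 2, 3)); after release of (1, 1, 1, 1) the pool is (5, 2, 3, 4)
  run J4 (needs (4, 2, 1, 2), free (5, 2, 3, 4)); after release of (1, 2, 2, 2) the pool is (6, 4, 5, 6)
  run J1 (needs (6, 0, 3, 1), free (6, 4, 5, 6)); after release of (1, 1, 2, 0) the pool is (7, 5, 7, 6)


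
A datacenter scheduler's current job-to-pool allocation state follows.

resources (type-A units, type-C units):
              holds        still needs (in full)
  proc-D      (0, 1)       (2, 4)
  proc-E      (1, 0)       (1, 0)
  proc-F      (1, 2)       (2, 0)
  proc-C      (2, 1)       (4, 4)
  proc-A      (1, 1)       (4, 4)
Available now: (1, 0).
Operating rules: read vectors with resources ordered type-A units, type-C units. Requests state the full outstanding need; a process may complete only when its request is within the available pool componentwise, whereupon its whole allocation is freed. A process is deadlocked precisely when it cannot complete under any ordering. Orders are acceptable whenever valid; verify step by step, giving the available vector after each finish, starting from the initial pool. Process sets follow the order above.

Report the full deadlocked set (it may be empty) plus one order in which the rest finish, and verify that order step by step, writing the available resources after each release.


The deadlocked set is proc-D, proc-C and proc-A.
Key observation: type-C units is the bottleneck — with proc-E, proc-F done the pool holds (3, 2), short of every remaining need.
The rest can finish in the order proc-E, proc-F. Check, step by step:
  pool = (1, 0)
  proc-E: need (1, 0) fits (1, 0); releases (1, 0), pool now (2, 0)
  proc-F: need (2, 0) fits (2, 0); releases (1, 2), pool now (3, 2)
None of the blocked processes ever fits:
  proc-D cannot run: need (2, 4) vs free (3, 2) (insufficient type-C units)
  proc-C cannot run: need (4, 4) vs free (3, 2) (insufficient type-A units and type-C units)
  proc-A cannot run: need (4, 4) vs free (3, 2) (insufficient type-A units and type-C units)


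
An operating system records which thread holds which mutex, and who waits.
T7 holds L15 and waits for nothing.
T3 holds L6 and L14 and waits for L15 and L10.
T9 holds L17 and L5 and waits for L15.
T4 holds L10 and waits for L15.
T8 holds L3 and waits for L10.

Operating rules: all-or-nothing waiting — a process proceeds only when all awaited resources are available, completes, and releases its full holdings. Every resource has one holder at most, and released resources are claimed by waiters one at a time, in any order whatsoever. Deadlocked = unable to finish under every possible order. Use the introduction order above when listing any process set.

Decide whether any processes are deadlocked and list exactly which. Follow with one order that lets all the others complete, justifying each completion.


Nothing here is deadlocked.
Key observation: the waits form no ring: some process can always run, and its releases unblock the others one by one.
A valid finishing order for the others: T7, T4, T3, T9, T8.
Check, step by step:
  T7: no waits; runs immediately, freeing L15
  run T4 (all its waits — L15 — are resolved); releases L10
  run T3 (all its waits — L15 and L10 — are resolved); releases L6 and L14
  run T9 (all its waits — L15 — are resolved); releases L17 and L5
  run T8 (all its waits — L10 — are resolved); releases L3


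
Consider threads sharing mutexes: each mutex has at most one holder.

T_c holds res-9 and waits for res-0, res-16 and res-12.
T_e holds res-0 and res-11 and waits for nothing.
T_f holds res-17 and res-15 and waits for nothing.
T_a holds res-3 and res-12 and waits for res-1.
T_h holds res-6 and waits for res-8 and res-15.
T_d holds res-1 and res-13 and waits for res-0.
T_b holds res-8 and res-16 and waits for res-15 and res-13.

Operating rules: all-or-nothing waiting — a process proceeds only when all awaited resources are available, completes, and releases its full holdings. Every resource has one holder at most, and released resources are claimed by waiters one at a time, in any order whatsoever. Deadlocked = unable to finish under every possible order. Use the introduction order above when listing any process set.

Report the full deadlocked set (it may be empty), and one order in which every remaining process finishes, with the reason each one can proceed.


Nothing here is deadlocked.
Key observation: every chain of waits terminates; starting from the processes that wait on nothing, all the rest unlock in turn.
The rest can finish in the order T_e, T_d, T_a, T_f, T_b, T_c, T_h.
Walking it through:
  run T_e (it waits on nothing); releases res-0 and res-11
  run T_d (all its waits — res-0 — are resolved); releases res-1 and res-13
  run T_a (all its waits — res-1 — are resolved); releases res-3 and res-12
  run T_f (it waits on nothing); releases res-17 and res-15
  run T_b (all its waits — res-15 and res-13 — are resolved); releases res-8 and res-16
  run T_c (all its waits — res-0, res-16 and res-12 — are resolved); releases res-9
  run T_h (all its waits — res-8 and res-15 — are resolved); releases res-6


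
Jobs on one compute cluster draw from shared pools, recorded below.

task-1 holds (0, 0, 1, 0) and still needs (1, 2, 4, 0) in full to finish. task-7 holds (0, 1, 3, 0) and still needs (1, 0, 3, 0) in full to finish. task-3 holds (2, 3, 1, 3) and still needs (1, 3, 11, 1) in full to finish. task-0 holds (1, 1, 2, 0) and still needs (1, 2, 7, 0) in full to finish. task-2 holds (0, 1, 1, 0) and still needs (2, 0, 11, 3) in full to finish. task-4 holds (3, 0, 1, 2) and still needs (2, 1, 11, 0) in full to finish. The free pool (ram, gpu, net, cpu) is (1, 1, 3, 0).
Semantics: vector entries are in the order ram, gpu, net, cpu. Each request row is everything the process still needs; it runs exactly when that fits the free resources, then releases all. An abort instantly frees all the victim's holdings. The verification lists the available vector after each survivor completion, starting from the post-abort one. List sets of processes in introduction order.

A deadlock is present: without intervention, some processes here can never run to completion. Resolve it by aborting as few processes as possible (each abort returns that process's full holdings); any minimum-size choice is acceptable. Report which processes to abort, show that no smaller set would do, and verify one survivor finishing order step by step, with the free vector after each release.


Minimum abort set: task-3 and task-4.
Key observation: task-2 was stuck for good until task-3 and task-4 gave back (5, 3, 2, 5); in the order shown it finishes at step 4.
No one abort is enough; case by case: task-1 alone leaves task-3 blocked (short on net and cpu); task-7 alone leaves task-3 blocked (short on net and cpu); task-3 alone leaves task-2 blocked (short on net); task-0 alone leaves task-3 blocked (short on net and cpu); task-2 alone leaves task-3 blocked (short on net and cpu); task-4 alone leaves task-3 blocked (short on net).
The survivors complete as task-1, task-7, task-0, task-2. Verifying each step (starting from the post-abort pool):
  pool = (6, 4, 5, 5)
  run task-1 (needs (1, 2, 4, 0), free (6, 4, 5, 5)); after release of (0, 0, 1, 0) the pool is (6, 4, 6, 5)
  run task-7 (needs (1, 0, 3, 0), free (6, 4, 6, 5)); after release of (0, 1, 3, 0) the pool is (6, 5, 9, 5)
  run task-0 (needs (1, 2, 7, 0), free (6, 5, 9, 5)); after release of (1, 1, 2, 0) the pool is (7, 6, 11, 5)
  run task-2 (needs (2, 0, 11, 3), free (7, 6, 11, 5)); after release of (0, 1, 1, 0) the pool is (7, 7, 12, 5)


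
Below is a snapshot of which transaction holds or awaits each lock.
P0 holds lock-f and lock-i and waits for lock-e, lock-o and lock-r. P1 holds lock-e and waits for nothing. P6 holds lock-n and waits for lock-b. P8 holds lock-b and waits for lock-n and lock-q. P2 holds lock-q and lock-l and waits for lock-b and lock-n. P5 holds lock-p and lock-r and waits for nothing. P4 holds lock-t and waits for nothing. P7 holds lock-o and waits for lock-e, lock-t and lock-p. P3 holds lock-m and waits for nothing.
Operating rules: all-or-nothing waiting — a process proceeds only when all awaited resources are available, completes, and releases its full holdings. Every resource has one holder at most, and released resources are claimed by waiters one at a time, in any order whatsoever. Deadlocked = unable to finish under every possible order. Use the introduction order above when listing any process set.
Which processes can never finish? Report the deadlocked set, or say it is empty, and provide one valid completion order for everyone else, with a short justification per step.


Deadlocked set: P6, P8 and P2.
Key observation: the wait chain closes on itself along P6 -> P8 -> P6; P2 is caught in further circular waits.
A valid finishing order for the others: P3, P4, P1, P5, P7, P0.
Verifying each step:
  run P3 (it waits on nothing); releases lock-m
  run P4 (it waits on nothing); releases lock-t
  run P1 (it waits on nothing); releases lock-e
  run P5 (it waits on nothing); releases lock-p and lock-r
  P7 waits on lock-e, lock-t and lock-p — all released -> runs and releases lock-o
  P0 waits on lock-e, lock-o and lock-r — all released -> runs and releases lock-f and lock-i


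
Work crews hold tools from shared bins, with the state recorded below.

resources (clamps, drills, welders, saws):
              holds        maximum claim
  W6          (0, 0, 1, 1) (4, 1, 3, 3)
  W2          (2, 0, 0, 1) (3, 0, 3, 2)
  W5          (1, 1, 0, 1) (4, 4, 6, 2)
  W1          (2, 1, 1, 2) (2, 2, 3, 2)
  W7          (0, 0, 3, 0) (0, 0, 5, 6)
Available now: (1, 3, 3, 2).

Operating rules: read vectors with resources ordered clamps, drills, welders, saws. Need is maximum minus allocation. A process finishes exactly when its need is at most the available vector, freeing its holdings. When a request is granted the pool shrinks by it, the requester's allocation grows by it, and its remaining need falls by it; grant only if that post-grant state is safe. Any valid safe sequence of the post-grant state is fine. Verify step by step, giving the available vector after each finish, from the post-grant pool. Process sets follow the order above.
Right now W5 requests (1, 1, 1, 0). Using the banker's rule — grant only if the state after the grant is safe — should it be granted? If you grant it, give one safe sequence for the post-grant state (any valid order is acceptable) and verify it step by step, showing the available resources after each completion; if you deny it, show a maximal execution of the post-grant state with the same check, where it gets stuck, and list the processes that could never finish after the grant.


GRANT: granting preserves safety; a valid post-grant sequence is W1, W2, W6, W7, W5.
Key observation: post-grant, (0, 2, 2, 2) remains, and an order beginning with W1 completes everyone.
Check on the post-grant state, step by step:
  pool = (0, 2, 2, 2)
  W1: need (0, 1, 2, 0) fits (0, 2, 2, 2); releases (2, 1, 1, 2), pool now (2, 3, 3, 4)
  W2: need (1, 0, 3, 1) fits (2, 3, 3, 4); releases (2, 0, 0, 1), pool now (4, 3, 3, 5)
  W6: need (4, 1, 2, 2) fits (4, 3, 3, 5); releases (0, 0, 1, 1), pool now (4, 3, 4, 6)
  W7: need (0, 0, 2, 6) fits (4, 3, 4, 6); releases (0, 0, 3, 0), pool now (4, 3, 7, 6)
  W5: need (2, 2, 5, 1) fits (4, 3, 7, 6); releases (2, 2, 1, 1), pool now (6, 5, 8, 7)


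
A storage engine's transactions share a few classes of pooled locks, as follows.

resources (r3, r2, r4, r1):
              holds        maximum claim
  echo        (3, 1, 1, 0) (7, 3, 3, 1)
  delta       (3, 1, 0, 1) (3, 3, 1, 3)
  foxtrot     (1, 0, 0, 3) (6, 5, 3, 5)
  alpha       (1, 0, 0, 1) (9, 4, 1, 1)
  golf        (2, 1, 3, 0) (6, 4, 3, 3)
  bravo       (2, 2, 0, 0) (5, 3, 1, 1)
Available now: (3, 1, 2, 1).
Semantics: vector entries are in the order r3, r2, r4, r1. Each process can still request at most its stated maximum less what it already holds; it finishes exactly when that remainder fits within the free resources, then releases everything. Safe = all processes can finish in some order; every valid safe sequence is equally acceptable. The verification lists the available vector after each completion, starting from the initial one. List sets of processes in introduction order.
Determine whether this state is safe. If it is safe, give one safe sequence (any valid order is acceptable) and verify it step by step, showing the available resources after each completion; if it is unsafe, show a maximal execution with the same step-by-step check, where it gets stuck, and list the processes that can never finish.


The state is SAFE; one workable sequence: bravo, echo, alpha, delta, foxtrot, golf.
Key observation: bravo is the earliest step where a requested resource binds exactly: need (3, 1, 1, 1), pool (3, 1, 2, 1) at its turn.
Step-by-step check:
  pool = (3, 1, 2, 1)
  bravo needs (3, 1, 1, 1) <= (3, 1, 2, 1) -> finishes; pool += (2, 2, 0, 0) = (5, 3, 2, 1)
  echo needs (4, 2, 2, 1) <= (5, 3, 2, 1) -> finishes; pool += (3, 1, 1, 0) = (8, 4, 3, 1)
  alpha needs (8, 4, 1, 0) <= (8, 4, 3, 1) -> finishes; pool += (1, 0, 0, 1) = (9, 4, 3, 2)
  delta needs (0, 2, 1, 2) <= (9, 4, 3, 2) -> finishes; pool += (3, 1, 0, 1) = (12, 5, 3, 3)
  foxtrot needs (5, 5, 3, 2) <= (12, 5, 3, 3) -> finishes; pool += (1, 0, 0, 3) = (13, 5, 3, 6)
  golf needs (4, 3, 0, 3) <= (13, 5, 3, 6) -> finishes; pool += (2, 1, 3, 0) = (15, 6, 6, 6)


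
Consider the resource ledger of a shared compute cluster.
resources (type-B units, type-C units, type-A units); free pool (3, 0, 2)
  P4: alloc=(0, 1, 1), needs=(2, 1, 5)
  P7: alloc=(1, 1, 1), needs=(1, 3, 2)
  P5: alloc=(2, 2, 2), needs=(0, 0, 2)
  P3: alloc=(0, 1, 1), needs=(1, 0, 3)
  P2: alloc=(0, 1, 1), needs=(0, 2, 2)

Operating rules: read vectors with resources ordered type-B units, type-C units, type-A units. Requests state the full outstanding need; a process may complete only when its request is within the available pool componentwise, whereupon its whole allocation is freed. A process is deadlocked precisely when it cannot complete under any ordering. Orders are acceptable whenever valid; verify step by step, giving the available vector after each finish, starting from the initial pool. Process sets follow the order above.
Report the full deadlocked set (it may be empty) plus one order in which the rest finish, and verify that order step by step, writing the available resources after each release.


No process is deadlocked.
Key observation: no deadlock: P5 fits now, and the freed resources carry the rest through.
The rest can finish in the order P5, P2, P4, P7, P3. Walking it through:
  pool = (3, 0, 2)
  P5 needs (0, 0, 2) <= (3, 0, 2) -> finishes; pool += (2, 2, 2) = (5, 2, 4)
  P2 needs (0, 2, 2) <= (5, 2, 4) -> finishes; pool += (0, 1, 1) = (5, 3, 5)
  P4 needs (2, 1, 5) <= (5, 3, 5) -> finishes; pool += (0, 1, 1) = (5, 4, 6)
  P7 needs (1, 3, 2) <= (5, 4, 6) -> finishes; pool += (1, 1, 1) = (6, 5, 7)
  P3 needs (1, 0, 3) <= (6, 5, 7) -> finishes; pool += (0, 1, 1) = (6, 6, 8)


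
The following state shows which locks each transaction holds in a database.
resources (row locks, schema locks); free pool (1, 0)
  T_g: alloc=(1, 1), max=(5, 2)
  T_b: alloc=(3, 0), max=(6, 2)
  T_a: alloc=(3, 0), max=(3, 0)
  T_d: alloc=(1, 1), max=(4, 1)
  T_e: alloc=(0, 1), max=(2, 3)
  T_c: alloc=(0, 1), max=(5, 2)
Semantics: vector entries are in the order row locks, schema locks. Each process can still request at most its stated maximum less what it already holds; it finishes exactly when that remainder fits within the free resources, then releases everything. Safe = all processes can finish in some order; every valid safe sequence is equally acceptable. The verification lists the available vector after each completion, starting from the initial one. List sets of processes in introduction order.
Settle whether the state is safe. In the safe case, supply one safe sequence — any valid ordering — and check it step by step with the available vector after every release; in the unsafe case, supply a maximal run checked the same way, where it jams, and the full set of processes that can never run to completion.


SAFE. One safe sequence: T_a, T_d, T_g, T_c, T_b, T_e.
Key observation: at T_g the run first touches a limit — (4, 1) against (5, 1), exact on a resource it actually requests.
Walking it through:
  pool = (1, 0)
  T_a: need (0, 0) fits (1, 0); releases (3, 0), pool now (4, 0)
  T_d: need (3, 0) fits (4, 0); releases (1, 1), pool now (5, 1)
  T_g: need (4, 1) fits (5, 1); releases (1, 1), pool now (6, 2)
  T_c: need (5, 1) fits (6, 2); releases (0, 1), pool now (6, 3)
  T_b: need (3, 2) fits (6, 3); releases (3, 0), pool now (9, 3)
  T_e: need (2, 2) fits (9, 3); releases (0, 1), pool now (9, 4)


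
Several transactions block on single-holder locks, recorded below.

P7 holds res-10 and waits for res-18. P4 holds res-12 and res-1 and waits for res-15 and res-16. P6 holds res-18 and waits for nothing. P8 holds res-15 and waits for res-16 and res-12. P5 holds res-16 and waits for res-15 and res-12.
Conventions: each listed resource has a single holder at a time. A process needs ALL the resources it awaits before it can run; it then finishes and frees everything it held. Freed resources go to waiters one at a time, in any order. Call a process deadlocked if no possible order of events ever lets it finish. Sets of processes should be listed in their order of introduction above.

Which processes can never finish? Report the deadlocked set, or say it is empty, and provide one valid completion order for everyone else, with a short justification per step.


Deadlocked set: P4, P8 and P5.
Key observation: the wait chain closes on itself along P4 -> P8 -> P4; P5 is caught in further circular waits.
A valid finishing order for the others: P6, P7.
Verifying each step:
  P6 waits on nothing -> runs at once and releases res-18
  P7 waits on res-18 — all released -> runs and releases res-10


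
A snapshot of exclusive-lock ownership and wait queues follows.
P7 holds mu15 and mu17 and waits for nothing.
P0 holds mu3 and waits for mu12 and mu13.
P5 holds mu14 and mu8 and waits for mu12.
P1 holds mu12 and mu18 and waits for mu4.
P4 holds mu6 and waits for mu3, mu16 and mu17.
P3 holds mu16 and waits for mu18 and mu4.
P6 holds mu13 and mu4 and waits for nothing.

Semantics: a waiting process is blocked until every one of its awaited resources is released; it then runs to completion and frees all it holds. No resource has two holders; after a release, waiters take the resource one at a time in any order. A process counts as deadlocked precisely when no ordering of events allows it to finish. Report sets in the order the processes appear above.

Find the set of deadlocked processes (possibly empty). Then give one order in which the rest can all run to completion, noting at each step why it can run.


The deadlocked set is empty.
Key observation: although several processes wait, no cycle exists — each chain bottoms out at a free runner.
A valid finishing order for the others: P6, P7, P1, P3, P0, P5, P4.
Walking it through:
  P6 waits on nothing -> runs at once and releases mu13 and mu4
  P7 waits on nothing -> runs at once and releases mu15 and mu17
  P1: everything it awaited (mu4) is free; runs, freeing mu12 and mu18
  P3: everything it awaited (mu18 and mu4) is free; runs, freeing mu16
  P0: everything it awaited (mu12 and mu13) is free; runs, freeing mu3
  P5: everything it awaited (mu12) is free; runs, freeing mu14 and mu8
  P4: everything it awaited (mu3, mu16 and mu17) is free; runs, freeing mu6


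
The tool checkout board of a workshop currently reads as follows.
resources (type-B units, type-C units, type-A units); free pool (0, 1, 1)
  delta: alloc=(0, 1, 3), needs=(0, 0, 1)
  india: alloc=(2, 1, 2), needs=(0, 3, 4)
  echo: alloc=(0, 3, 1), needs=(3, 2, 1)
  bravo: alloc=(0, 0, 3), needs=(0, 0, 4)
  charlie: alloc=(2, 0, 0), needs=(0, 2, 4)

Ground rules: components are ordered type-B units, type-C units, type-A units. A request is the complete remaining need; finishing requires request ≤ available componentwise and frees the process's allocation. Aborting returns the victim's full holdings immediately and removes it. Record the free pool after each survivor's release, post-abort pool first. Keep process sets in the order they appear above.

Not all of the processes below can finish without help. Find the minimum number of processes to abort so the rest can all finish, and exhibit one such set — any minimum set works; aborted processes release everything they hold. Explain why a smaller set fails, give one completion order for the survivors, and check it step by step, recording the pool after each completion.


Abort echo.
Key observation: india had no path to completion before; after the abort of echo ((0, 3, 1) returned), step 3 is where it fits.
No smaller set exists: with zero aborts the deadlock remains.
One survivor order: delta, charlie, india, bravo. Walking it through (post-abort pool first):
  pool = (0, 4, 2)
  delta: need (0, 0, 1) fits (0, 4, 2); releases (0, 1, 3), pool now (0, 5, 5)
  charlie: need (0, 2, 4) fits (0, 5, 5); releases (2, 0, 0), pool now (2, 5, 5)
  india: need (0, 3, 4) fits (2, 5, 5); releases (2, 1, 2), pool now (4, 6, 7)
  bravo: need (0, 0, 4) fits (4, 6, 7); releases (0, 0, 3), pool now (4, 6, 10)


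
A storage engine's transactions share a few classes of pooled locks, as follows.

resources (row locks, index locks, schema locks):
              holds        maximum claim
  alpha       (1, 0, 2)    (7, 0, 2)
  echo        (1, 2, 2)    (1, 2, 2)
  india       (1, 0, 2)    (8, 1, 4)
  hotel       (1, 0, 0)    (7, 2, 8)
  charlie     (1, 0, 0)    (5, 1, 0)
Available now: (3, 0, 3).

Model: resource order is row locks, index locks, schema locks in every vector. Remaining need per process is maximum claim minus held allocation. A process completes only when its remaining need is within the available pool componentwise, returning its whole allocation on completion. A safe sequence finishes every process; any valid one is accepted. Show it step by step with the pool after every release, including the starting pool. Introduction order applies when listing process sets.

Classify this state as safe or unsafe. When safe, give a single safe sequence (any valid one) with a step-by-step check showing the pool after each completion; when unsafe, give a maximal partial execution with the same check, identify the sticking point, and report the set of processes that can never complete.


UNSAFE.
Key observation: the pool after echo, charlie is (5, 2, 5); every surviving request exceeds it in row locks, so progress ends there.
The run echo, charlie cannot be extended any further. Verifying each step:
  pool = (3, 0, 3)
  echo needs (0, 0, 0) <= (3, 0, 3) -> finishes; pool += (1, 2, 2) = (4, 2, 5)
  charlie needs (4, 1, 0) <= (4, 2, 5) -> finishes; pool += (1, 0, 0) = (5, 2, 5)
  blocked: alpha wants (6, 0, 0), pool (5, 2, 5) — not enough row locks
  blocked: india wants (7, 1, 2), pool (5, 2, 5) — not enough row locks
  blocked: hotel wants (6, 2, 8), pool (5, 2, 5) — not enough row locks and schema locks
Never able to finish: alpha, india and hotel.


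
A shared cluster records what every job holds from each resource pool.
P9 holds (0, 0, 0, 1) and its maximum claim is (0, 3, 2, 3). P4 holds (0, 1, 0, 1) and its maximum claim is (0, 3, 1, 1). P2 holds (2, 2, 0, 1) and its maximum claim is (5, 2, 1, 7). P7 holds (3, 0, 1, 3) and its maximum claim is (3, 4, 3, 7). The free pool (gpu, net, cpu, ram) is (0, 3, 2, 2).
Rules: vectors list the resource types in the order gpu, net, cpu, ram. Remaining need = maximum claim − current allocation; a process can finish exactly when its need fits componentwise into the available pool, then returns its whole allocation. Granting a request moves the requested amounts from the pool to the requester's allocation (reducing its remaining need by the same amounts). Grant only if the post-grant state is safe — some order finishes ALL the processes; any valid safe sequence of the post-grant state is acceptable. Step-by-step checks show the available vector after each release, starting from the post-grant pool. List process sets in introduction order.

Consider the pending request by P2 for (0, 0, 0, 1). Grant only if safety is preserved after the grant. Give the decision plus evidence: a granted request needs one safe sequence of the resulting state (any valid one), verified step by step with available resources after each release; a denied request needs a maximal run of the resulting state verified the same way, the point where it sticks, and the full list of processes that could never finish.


DENY. Granting would leave the state unsafe.
Key observation: the wall is ram: completing P4, P9 brings the pool only to (0, 4, 2, 3), and all the rest need more.
Pretend the grant happened; the run P4, P9 goes as far as possible. Verifying each step:
  pool = (0, 3, 2, 1)
  P4 needs (0, 2, 1, 0) <= (0, 3, 2, 1) -> finishes; pool += (0, 1, 0, 1) = (0, 4, 2, 2)
  P9 needs (0, 3, 2, 2) <= (0, 4, 2, 2) -> finishes; pool += (0, 0, 0, 1) = (0, 4, 2, 3)
  P2 still needs (3, 0, 1, 5) but only (0, 4, 2, 3) is free — short on gpu and ram
  P7 still needs (0, 4, 2, 4) but only (0, 4, 2, 3) is free — short on ram
Processes that could never finish after the grant: P2 and P7.


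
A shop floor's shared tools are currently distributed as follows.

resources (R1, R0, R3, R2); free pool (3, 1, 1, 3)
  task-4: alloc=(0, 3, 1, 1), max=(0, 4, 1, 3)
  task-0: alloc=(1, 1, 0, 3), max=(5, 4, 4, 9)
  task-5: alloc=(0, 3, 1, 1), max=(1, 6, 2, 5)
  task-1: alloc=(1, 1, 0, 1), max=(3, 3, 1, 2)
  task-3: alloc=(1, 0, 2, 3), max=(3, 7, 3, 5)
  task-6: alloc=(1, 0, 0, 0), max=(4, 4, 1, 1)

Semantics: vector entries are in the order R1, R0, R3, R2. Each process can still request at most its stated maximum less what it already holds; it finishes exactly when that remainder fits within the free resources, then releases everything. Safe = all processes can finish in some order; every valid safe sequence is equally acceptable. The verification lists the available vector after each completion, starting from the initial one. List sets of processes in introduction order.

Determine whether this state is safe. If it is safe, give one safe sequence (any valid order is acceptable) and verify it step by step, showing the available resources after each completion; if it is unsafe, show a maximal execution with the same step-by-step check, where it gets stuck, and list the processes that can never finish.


SAFE. One safe sequence: task-4, task-1, task-5, task-3, task-0, task-6.
Key observation: task-4 marks the first exact bind of the order: its need (0, 1, 0, 2) fits the free (3, 1, 1, 3) with zero slack on a requested resource.
Check, step by step:
  pool = (3, 1, 1, 3)
  run task-4 (needs (0, 1, 0, 2), free (3, 1, 1, 3)); after release of (0, 3, 1, 1) the pool is (3, 4, 2, 4)
  run task-1 (needs (2, 2, 1, 1), free (3, 4, 2, 4)); after release of (1, 1, 0, 1) the pool is (4, 5, 2, 5)
  run task-5 (needs (1, 3, 1, 4), free (4, 5, 2, 5)); after release of (0, 3, 1, 1) the pool is (4, 8, 3, 6)
  run task-3 (needs (2, 7, 1, 2), free (4, 8, 3, 6)); after release of (1, 0, 2, 3) the pool is (5, 8, 5, 9)
  run task-0 (needs (4, 3, 4, 6), free (5, 8, 5, 9)); after release of (1, 1, 0, 3) the pool is (6, 9, 5, 12)
  run task-6 (needs (3, 4, 1, 1), free (6, 9, 5, 12)); after release of (1, 0, 0, 0) the pool is (7, 9, 5, 12)
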